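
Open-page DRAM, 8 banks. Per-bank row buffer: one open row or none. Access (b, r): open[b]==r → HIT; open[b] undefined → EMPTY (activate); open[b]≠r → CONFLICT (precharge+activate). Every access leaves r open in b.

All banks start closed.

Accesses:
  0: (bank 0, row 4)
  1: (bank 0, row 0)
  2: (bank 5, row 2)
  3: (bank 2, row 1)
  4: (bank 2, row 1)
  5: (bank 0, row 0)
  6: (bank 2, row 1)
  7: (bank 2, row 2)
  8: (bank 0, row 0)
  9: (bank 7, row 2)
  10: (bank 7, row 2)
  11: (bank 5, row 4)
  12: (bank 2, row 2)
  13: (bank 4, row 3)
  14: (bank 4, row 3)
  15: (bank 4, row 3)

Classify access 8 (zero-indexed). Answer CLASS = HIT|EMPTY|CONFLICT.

  [0] b0 r4: no row ⇒ E
  [1] b0 r0: had r4 ⇒ C
  [2] b5 r2: no row ⇒ E
  [3] b2 r1: no row ⇒ E
  [4] b2 r1: had r1 ⇒ H
  [5] b0 r0: had r0 ⇒ H
  [6] b2 r1: had r1 ⇒ H
  [7] b2 r2: had r1 ⇒ C
  [8] b0 r0: had r0 ⇒ H
  [9] b7 r2: no row ⇒ E
  [10] b7 r2: had r2 ⇒ H
  [11] b5 r4: had r2 ⇒ C
  [12] b2 r2: had r2 ⇒ H
  [13] b4 r3: no row ⇒ E
  [14] b4 r3: had r3 ⇒ H
  [15] b4 r3: had r3 ⇒ H

CLASS = HIT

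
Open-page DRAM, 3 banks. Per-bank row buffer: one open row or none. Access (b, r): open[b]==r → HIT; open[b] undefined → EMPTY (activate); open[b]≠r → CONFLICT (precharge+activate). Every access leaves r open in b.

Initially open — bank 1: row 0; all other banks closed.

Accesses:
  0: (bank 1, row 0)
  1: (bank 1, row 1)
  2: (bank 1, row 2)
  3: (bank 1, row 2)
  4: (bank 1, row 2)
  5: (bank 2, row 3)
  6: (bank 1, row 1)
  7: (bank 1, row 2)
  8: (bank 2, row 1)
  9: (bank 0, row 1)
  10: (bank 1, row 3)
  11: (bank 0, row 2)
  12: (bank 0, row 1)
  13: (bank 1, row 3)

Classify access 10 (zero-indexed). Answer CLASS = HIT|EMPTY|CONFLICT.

CLASS = CONFLICT

#0 (1,0) H  (was 0)
#1 (1,1) C  (was 0)
#2 (1,2) C  (was 1)
#3 (1,2) H  (was 2)
#4 (1,2) H  (was 2)
#5 (2,3) E
#6 (1,1) C  (was 2)
#7 (1,2) C  (was 1)
#8 (2,1) C  (was 3)
#9 (0,1) E
#10 (1,3) C  (was 2)
#11 (0,2) C  (was 1)
#12 (0,1) C  (was 2)
#13 (1,3) H  (was 3)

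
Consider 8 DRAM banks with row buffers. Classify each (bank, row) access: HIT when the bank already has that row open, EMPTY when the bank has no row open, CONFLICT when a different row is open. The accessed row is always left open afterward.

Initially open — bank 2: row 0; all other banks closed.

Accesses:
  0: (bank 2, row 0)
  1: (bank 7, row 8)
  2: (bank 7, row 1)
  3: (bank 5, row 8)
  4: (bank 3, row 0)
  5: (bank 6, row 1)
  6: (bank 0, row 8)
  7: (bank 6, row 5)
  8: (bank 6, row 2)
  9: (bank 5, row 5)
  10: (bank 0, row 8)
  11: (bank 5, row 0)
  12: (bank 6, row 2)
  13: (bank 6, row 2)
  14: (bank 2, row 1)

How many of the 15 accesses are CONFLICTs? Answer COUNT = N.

0: bank 2 row 0 — prev 0 → HIT
1: bank 7 row 8 — prev None → EMPTY
2: bank 7 row 1 — prev 8 → CONFLICT
3: bank 5 row 8 — prev None → EMPTY
4: bank 3 row 0 — prev None → EMPTY
5: bank 6 row 1 — prev None → EMPTY
6: bank 0 row 8 — prev None → EMPTY
7: bank 6 row 5 — prev 1 → CONFLICT
8: bank 6 row 2 — prev 5 → CONFLICT
9: bank 5 row 5 — prev 8 → CONFLICT
10: bank 0 row 8 — prev 8 → HIT
11: bank 5 row 0 — prev 5 → CONFLICT
12: bank 6 row 2 — prev 2 → HIT
13: bank 6 row 2 — prev 2 → HIT
14: bank 2 row 1 — prev 0 → CONFLICT

COUNT = 6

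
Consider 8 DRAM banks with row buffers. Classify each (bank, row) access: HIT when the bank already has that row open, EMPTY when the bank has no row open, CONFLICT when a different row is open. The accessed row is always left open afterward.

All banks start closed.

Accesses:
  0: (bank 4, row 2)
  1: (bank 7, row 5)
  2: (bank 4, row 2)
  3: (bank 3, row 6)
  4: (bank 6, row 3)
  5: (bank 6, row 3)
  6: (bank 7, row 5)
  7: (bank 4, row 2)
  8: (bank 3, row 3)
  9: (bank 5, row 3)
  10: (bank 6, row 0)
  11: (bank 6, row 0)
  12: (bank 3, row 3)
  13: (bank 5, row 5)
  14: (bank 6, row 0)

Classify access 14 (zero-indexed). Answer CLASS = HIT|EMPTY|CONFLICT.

#0 (4,2) E
#1 (7,5) E
#2 (4,2) H  (was 2)
#3 (3,6) E
#4 (6,3) E
#5 (6,3) H  (was 3)
#6 (7,5) H  (was 5)
#7 (4,2) H  (was 2)
#8 (3,3) C  (was 6)
#9 (5,3) E
#10 (6,0) C  (was 3)
#11 (6,0) H  (was 0)
#12 (3,3) H  (was 3)
#13 (5,5) C  (was 3)
#14 (6,0) H  (was 0)

CLASS = HIT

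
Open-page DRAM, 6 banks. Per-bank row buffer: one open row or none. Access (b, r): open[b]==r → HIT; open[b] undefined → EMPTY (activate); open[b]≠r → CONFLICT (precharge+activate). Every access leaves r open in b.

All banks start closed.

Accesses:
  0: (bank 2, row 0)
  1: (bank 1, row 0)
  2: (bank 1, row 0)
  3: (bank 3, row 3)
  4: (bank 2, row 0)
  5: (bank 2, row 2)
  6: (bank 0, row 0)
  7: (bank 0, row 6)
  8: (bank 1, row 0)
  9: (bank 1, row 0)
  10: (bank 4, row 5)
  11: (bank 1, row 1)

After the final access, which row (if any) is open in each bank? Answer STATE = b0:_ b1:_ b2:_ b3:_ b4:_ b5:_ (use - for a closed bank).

  [0] b2 r0: no row ⇒ E
  [1] b1 r0: no row ⇒ E
  [2] b1 r0: had r0 ⇒ H
  [3] b3 r3: no row ⇒ E
  [4] b2 r0: had r0 ⇒ H
  [5] b2 r2: had r0 ⇒ C
  [6] b0 r0: no row ⇒ E
  [7] b0 r6: had r0 ⇒ C
  [8] b1 r0: had r0 ⇒ H
  [9] b1 r0: had r0 ⇒ H
  [10] b4 r5: no row ⇒ E
  [11] b1 r1: had r0 ⇒ C

STATE = b0:6 b1:1 b2:2 b3:3 b4:5 b5:-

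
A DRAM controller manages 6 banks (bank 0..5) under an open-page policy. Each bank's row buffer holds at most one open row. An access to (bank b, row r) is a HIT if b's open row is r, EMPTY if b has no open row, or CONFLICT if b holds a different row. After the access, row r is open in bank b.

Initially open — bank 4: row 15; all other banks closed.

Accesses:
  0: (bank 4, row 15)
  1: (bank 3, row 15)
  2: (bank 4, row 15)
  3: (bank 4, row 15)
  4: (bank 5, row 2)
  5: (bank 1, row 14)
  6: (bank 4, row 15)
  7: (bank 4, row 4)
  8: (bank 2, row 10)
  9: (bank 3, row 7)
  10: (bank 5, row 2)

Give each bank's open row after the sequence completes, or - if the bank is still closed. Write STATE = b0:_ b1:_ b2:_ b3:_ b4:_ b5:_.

  [0] b4 r15: had r15 ⇒ H
  [1] b3 r15: no row ⇒ E
  [2] b4 r15: had r15 ⇒ H
  [3] b4 r15: had r15 ⇒ H
  [4] b5 r2: no row ⇒ E
  [5] b1 r14: no row ⇒ E
  [6] b4 r15: had r15 ⇒ H
  [7] b4 r4: had r15 ⇒ C
  [8] b2 r10: no row ⇒ E
  [9] b3 r7: had r15 ⇒ C
  [10] b5 r2: had r2 ⇒ H

STATE = b0:- b1:14 b2:10 b3:7 b4:4 b5:2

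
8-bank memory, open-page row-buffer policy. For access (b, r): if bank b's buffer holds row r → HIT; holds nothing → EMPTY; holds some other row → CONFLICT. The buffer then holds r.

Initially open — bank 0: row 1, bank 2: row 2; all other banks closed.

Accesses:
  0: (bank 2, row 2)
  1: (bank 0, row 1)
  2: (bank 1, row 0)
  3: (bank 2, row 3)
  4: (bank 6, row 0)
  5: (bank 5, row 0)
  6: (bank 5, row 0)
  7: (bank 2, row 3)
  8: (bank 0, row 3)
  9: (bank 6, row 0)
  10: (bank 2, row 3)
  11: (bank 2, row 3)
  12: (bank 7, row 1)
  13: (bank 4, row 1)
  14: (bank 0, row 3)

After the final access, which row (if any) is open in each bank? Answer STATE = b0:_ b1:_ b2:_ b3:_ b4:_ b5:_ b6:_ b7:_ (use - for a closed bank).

  [0] b2 r2: had r2 ⇒ H
  [1] b0 r1: had r1 ⇒ H
  [2] b1 r0: no row ⇒ E
  [3] b2 r3: had r2 ⇒ C
  [4] b6 r0: no row ⇒ E
  [5] b5 r0: no row ⇒ E
  [6] b5 r0: had r0 ⇒ H
  [7] b2 r3: had r3 ⇒ H
  [8] b0 r3: had r1 ⇒ C
  [9] b6 r0: had r0 ⇒ H
  [10] b2 r3: had r3 ⇒ H
  [11] b2 r3: had r3 ⇒ H
  [12] b7 r1: no row ⇒ E
  [13] b4 r1: no row ⇒ E
  [14] b0 r3: had r3 ⇒ H

STATE = b0:3 b1:0 b2:3 b3:- b4:1 b5:0 b6:0 b7:1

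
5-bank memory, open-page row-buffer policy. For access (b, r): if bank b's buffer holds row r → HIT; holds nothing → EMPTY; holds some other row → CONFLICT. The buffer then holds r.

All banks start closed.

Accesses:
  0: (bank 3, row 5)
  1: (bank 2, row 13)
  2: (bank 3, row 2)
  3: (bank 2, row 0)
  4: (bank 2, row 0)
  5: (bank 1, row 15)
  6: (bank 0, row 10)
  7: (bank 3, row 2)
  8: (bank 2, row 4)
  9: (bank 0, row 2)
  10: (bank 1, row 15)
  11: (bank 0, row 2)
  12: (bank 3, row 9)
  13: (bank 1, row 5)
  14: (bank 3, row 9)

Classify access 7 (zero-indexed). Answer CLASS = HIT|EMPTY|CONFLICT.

  [0] b3 r5: no row ⇒ E
  [1] b2 r13: no row ⇒ E
  [2] b3 r2: had r5 ⇒ C
  [3] b2 r0: had r13 ⇒ C
  [4] b2 r0: had r0 ⇒ H
  [5] b1 r15: no row ⇒ E
  [6] b0 r10: no row ⇒ E
  [7] b3 r2: had r2 ⇒ H
  [8] b2 r4: had r0 ⇒ C
  [9] b0 r2: had r10 ⇒ C
  [10] b1 r15: had r15 ⇒ H
  [11] b0 r2: had r2 ⇒ H
  [12] b3 r9: had r2 ⇒ C
  [13] b1 r5: had r15 ⇒ C
  [14] b3 r9: had r9 ⇒ H

CLASS = HIT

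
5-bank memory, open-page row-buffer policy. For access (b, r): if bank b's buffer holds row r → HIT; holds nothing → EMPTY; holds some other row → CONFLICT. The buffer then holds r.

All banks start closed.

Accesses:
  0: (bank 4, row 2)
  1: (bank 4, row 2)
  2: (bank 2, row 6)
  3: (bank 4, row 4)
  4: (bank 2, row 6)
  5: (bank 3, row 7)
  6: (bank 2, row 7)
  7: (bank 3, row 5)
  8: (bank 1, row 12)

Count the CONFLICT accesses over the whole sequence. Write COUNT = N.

COUNT = 3

step 0: bank4 None->2 [EMPTY]
step 1: bank4 2->2 [HIT]
step 2: bank2 None->6 [EMPTY]
step 3: bank4 2->4 [CONFLICT]
step 4: bank2 6->6 [HIT]
step 5: bank3 None->7 [EMPTY]
step 6: bank2 6->7 [CONFLICT]
step 7: bank3 7->5 [CONFLICT]
step 8: bank1 None->12 [EMPTY]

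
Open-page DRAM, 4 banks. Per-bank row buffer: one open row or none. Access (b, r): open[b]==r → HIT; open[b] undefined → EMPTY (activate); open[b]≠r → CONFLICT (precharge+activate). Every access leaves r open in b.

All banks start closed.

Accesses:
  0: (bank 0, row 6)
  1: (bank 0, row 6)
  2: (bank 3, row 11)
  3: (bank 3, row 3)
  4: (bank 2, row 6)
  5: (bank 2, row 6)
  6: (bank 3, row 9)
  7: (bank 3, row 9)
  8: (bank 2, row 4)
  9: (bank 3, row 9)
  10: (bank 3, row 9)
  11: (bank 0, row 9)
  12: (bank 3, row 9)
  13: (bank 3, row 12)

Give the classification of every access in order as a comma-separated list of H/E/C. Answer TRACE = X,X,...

#0 (0,6) E
#1 (0,6) H  (was 6)
#2 (3,11) E
#3 (3,3) C  (was 11)
#4 (2,6) E
#5 (2,6) H  (was 6)
#6 (3,9) C  (was 3)
#7 (3,9) H  (was 9)
#8 (2,4) C  (was 6)
#9 (3,9) H  (was 9)
#10 (3,9) H  (was 9)
#11 (0,9) C  (was 6)
#12 (3,9) H  (was 9)
#13 (3,12) C  (was 9)

TRACE = E,H,E,C,E,H,C,H,C,H,H,C,H,C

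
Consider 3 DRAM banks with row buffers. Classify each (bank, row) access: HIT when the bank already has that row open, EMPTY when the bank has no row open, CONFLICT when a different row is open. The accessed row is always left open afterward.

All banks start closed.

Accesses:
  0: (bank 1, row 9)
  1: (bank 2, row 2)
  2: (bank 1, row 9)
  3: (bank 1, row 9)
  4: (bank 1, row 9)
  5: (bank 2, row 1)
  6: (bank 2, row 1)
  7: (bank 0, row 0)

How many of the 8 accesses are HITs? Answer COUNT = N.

0: bank 1 row 9 — prev None → EMPTY
1: bank 2 row 2 — prev None → EMPTY
2: bank 1 row 9 — prev 9 → HIT
3: bank 1 row 9 — prev 9 → HIT
4: bank 1 row 9 — prev 9 → HIT
5: bank 2 row 1 — prev 2 → CONFLICT
6: bank 2 row 1 — prev 1 → HIT
7: bank 0 row 0 — prev None → EMPTY

COUNT = 4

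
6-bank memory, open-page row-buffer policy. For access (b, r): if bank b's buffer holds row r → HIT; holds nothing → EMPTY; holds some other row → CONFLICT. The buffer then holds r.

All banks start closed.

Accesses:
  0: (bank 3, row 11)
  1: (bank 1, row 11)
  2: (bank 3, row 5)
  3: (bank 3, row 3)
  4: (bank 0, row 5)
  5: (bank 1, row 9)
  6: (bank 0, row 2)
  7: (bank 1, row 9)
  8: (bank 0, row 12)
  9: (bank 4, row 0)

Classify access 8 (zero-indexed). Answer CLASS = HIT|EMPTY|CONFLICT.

0: bank 3 row 11 — prev None → EMPTY
1: bank 1 row 11 — prev None → EMPTY
2: bank 3 row 5 — prev 11 → CONFLICT
3: bank 3 row 3 — prev 5 → CONFLICT
4: bank 0 row 5 — prev None → EMPTY
5: bank 1 row 9 — prev 11 → CONFLICT
6: bank 0 row 2 — prev 5 → CONFLICT
7: bank 1 row 9 — prev 9 → HIT
8: bank 0 row 12 — prev 2 → CONFLICT
9: bank 4 row 0 — prev None → EMPTY

CLASS = CONFLICT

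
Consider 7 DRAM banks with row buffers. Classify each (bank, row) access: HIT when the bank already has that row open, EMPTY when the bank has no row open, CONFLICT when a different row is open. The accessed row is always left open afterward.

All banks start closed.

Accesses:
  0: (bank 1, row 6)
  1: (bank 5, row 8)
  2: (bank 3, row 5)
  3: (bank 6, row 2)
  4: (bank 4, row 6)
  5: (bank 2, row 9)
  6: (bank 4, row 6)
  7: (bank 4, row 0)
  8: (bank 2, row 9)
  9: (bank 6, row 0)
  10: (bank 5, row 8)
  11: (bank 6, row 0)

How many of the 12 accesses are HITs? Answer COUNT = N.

  [0] b1 r6: no row ⇒ E
  [1] b5 r8: no row ⇒ E
  [2] b3 r5: no row ⇒ E
  [3] b6 r2: no row ⇒ E
  [4] b4 r6: no row ⇒ E
  [5] b2 r9: no row ⇒ E
  [6] b4 r6: had r6 ⇒ H
  [7] b4 r0: had r6 ⇒ C
  [8] b2 r9: had r9 ⇒ H
  [9] b6 r0: had r2 ⇒ C
  [10] b5 r8: had r8 ⇒ H
  [11] b6 r0: had r0 ⇒ H

COUNT = 4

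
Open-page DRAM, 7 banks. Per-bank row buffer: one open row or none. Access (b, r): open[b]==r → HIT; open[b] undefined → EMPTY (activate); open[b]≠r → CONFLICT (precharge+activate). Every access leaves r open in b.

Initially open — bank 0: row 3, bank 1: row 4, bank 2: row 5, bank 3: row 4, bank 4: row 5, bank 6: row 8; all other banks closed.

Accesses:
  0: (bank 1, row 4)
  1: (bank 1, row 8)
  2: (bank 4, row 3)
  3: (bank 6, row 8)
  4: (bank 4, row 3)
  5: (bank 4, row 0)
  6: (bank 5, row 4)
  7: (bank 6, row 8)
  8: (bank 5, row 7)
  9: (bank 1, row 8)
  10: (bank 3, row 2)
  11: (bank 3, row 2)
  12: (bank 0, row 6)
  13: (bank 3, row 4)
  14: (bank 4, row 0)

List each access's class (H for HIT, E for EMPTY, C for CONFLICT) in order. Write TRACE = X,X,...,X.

TRACE = H,C,C,H,H,C,E,H,C,H,C,H,C,C,H

0: bank 1 row 4 — prev 4 → HIT
1: bank 1 row 8 — prev 4 → CONFLICT
2: bank 4 row 3 — prev 5 → CONFLICT
3: bank 6 row 8 — prev 8 → HIT
4: bank 4 row 3 — prev 3 → HIT
5: bank 4 row 0 — prev 3 → CONFLICT
6: bank 5 row 4 — prev None → EMPTY
7: bank 6 row 8 — prev 8 → HIT
8: bank 5 row 7 — prev 4 → CONFLICT
9: bank 1 row 8 — prev 8 → HIT
10: bank 3 row 2 — prev 4 → CONFLICT
11: bank 3 row 2 — prev 2 → HIT
12: bank 0 row 6 — prev 3 → CONFLICT
13: bank 3 row 4 — prev 2 → CONFLICT
14: bank 4 row 0 — prev 0 → HIT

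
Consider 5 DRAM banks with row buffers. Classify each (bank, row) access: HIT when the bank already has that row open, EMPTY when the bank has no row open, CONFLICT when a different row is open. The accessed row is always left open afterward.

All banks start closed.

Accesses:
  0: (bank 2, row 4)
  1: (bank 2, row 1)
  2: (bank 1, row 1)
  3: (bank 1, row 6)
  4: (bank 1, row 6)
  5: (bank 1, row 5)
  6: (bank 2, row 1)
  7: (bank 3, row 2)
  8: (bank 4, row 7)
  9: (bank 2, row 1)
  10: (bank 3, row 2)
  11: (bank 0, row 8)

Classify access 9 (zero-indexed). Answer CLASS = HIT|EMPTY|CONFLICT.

CLASS = HIT

#0 (2,4) E
#1 (2,1) C  (was 4)
#2 (1,1) E
#3 (1,6) C  (was 1)
#4 (1,6) H  (was 6)
#5 (1,5) C  (was 6)
#6 (2,1) H  (was 1)
#7 (3,2) E
#8 (4,7) E
#9 (2,1) H  (was 1)
#10 (3,2) H  (was 2)
#11 (0,8) E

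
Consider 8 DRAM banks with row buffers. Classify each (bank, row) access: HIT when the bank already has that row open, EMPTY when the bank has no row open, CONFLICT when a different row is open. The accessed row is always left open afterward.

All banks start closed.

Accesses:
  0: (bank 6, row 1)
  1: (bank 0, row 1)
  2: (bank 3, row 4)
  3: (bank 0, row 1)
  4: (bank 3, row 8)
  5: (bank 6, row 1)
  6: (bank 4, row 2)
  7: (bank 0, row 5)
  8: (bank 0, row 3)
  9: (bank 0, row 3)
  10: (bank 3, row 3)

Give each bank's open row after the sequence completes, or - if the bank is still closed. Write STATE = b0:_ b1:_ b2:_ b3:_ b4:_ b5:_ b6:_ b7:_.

STATE = b0:3 b1:- b2:- b3:3 b4:2 b5:- b6:1 b7:-

  [0] b6 r1: no row ⇒ E
  [1] b0 r1: no row ⇒ E
  [2] b3 r4: no row ⇒ E
  [3] b0 r1: had r1 ⇒ H
  [4] b3 r8: had r4 ⇒ C
  [5] b6 r1: had r1 ⇒ H
  [6] b4 r2: no row ⇒ E
  [7] b0 r5: had r1 ⇒ C
  [8] b0 r3: had r5 ⇒ C
  [9] b0 r3: had r3 ⇒ H
  [10] b3 r3: had r8 ⇒ C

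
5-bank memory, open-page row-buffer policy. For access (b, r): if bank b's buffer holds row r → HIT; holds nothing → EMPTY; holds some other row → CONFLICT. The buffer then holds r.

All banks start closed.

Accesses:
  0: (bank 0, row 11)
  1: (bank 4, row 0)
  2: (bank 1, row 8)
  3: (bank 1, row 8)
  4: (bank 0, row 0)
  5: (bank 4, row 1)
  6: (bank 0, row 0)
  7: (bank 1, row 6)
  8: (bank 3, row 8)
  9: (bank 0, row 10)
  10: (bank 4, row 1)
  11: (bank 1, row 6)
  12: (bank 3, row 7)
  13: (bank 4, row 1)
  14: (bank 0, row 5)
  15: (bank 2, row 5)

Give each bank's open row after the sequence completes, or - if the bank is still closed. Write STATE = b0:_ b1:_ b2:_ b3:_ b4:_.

0: bank 0 row 11 — prev None → EMPTY
1: bank 4 row 0 — prev None → EMPTY
2: bank 1 row 8 — prev None → EMPTY
3: bank 1 row 8 — prev 8 → HIT
4: bank 0 row 0 — prev 11 → CONFLICT
5: bank 4 row 1 — prev 0 → CONFLICT
6: bank 0 row 0 — prev 0 → HIT
7: bank 1 row 6 — prev 8 → CONFLICT
8: bank 3 row 8 — prev None → EMPTY
9: bank 0 row 10 — prev 0 → CONFLICT
10: bank 4 row 1 — prev 1 → HIT
11: bank 1 row 6 — prev 6 → HIT
12: bank 3 row 7 — prev 8 → CONFLICT
13: bank 4 row 1 — prev 1 → HIT
14: bank 0 row 5 — prev 10 → CONFLICT
15: bank 2 row 5 — prev None → EMPTY

STATE = b0:5 b1:6 b2:5 b3:7 b4:1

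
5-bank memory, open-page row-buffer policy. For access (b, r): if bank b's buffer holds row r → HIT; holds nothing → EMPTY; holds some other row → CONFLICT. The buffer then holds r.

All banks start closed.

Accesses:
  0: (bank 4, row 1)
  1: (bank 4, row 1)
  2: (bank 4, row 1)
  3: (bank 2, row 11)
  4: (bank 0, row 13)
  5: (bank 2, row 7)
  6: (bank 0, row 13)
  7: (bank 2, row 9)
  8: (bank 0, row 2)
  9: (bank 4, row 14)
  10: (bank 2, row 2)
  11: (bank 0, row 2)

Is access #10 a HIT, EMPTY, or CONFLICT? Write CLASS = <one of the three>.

step 0: bank4 None->1 [EMPTY]
step 1: bank4 1->1 [HIT]
step 2: bank4 1->1 [HIT]
step 3: bank2 None->11 [EMPTY]
step 4: bank0 None->13 [EMPTY]
step 5: bank2 11->7 [CONFLICT]
step 6: bank0 13->13 [HIT]
step 7: bank2 7->9 [CONFLICT]
step 8: bank0 13->2 [CONFLICT]
step 9: bank4 1->14 [CONFLICT]
step 10: bank2 9->2 [CONFLICT]
step 11: bank0 2->2 [HIT]

CLASS = CONFLICT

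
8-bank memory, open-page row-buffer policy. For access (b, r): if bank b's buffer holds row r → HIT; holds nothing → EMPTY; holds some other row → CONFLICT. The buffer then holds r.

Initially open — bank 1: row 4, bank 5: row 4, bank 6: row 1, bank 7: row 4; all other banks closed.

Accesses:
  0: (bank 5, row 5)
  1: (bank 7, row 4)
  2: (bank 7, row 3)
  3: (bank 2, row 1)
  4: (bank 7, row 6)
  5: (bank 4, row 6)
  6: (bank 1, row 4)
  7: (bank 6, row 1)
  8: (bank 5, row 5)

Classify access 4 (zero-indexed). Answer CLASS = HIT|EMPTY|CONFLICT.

#0 (5,5) C  (was 4)
#1 (7,4) H  (was 4)
#2 (7,3) C  (was 4)
#3 (2,1) E
#4 (7,6) C  (was 3)
#5 (4,6) E
#6 (1,4) H  (was 4)
#7 (6,1) H  (was 1)
#8 (5,5) H  (was 5)

CLASS = CONFLICT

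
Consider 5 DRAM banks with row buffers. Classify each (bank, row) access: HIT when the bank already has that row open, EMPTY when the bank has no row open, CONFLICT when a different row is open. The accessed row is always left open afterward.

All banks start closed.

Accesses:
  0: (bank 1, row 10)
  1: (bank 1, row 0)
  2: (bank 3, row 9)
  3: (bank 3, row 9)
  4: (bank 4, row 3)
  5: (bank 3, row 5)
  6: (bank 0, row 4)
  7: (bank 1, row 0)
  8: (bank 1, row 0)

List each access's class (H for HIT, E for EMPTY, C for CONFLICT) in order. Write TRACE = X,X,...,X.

TRACE = E,C,E,H,E,C,E,H,H

step 0: bank1 None->10 [EMPTY]
step 1: bank1 10->0 [CONFLICT]
step 2: bank3 None->9 [EMPTY]
step 3: bank3 9->9 [HIT]
step 4: bank4 None->3 [EMPTY]
step 5: bank3 9->5 [CONFLICT]
step 6: bank0 None->4 [EMPTY]
step 7: bank1 0->0 [HIT]
step 8: bank1 0->0 [HIT]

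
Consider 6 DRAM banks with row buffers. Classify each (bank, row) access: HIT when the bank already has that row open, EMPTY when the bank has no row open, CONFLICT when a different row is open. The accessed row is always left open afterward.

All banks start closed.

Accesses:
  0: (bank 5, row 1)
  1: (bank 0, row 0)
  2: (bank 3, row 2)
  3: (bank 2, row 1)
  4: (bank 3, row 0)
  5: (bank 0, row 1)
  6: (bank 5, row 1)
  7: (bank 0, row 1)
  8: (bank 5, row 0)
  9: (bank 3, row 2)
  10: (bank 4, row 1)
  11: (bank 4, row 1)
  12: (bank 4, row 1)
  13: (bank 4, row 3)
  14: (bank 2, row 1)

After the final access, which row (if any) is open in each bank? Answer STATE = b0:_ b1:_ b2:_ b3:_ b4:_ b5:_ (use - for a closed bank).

step 0: bank5 None->1 [EMPTY]
step 1: bank0 None->0 [EMPTY]
step 2: bank3 None->2 [EMPTY]
step 3: bank2 None->1 [EMPTY]
step 4: bank3 2->0 [CONFLICT]
step 5: bank0 0->1 [CONFLICT]
step 6: bank5 1->1 [HIT]
step 7: bank0 1->1 [HIT]
step 8: bank5 1->0 [CONFLICT]
step 9: bank3 0->2 [CONFLICT]
step 10: bank4 None->1 [EMPTY]
step 11: bank4 1->1 [HIT]
step 12: bank4 1->1 [HIT]
step 13: bank4 1->3 [CONFLICT]
step 14: bank2 1->1 [HIT]

STATE = b0:1 b1:- b2:1 b3:2 b4:3 b5:0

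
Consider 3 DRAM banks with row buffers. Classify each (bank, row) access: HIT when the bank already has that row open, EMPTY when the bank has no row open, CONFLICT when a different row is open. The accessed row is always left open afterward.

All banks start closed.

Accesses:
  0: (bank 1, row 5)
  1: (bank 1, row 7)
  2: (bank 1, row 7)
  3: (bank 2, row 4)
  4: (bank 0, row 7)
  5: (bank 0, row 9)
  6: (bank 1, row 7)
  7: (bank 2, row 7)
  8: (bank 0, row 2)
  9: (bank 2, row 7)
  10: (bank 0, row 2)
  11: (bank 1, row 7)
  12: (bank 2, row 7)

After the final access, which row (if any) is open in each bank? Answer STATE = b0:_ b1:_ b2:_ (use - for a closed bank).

  [0] b1 r5: no row ⇒ E
  [1] b1 r7: had r5 ⇒ C
  [2] b1 r7: had r7 ⇒ H
  [3] b2 r4: no row ⇒ E
  [4] b0 r7: no row ⇒ E
  [5] b0 r9: had r7 ⇒ C
  [6] b1 r7: had r7 ⇒ H
  [7] b2 r7: had r4 ⇒ C
  [8] b0 r2: had r9 ⇒ C
  [9] b2 r7: had r7 ⇒ H
  [10] b0 r2: had r2 ⇒ H
  [11] b1 r7: had r7 ⇒ H
  [12] b2 r7: had r7 ⇒ H

STATE = b0:2 b1:7 b2:7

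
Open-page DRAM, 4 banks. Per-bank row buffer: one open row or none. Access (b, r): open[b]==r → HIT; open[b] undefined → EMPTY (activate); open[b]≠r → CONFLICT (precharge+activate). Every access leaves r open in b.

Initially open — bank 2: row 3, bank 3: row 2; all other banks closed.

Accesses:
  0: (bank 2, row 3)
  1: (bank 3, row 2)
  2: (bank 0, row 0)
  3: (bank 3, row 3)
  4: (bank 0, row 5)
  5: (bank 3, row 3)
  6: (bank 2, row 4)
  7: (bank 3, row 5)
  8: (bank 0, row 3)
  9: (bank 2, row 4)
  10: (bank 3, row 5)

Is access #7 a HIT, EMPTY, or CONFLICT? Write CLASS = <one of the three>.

#0 (2,3) H  (was 3)
#1 (3,2) H  (was 2)
#2 (0,0) E
#3 (3,3) C  (was 2)
#4 (0,5) C  (was 0)
#5 (3,3) H  (was 3)
#6 (2,4) C  (was 3)
#7 (3,5) C  (was 3)
#8 (0,3) C  (was 5)
#9 (2,4) H  (was 4)
#10 (3,5) H  (was 5)

CLASS = CONFLICT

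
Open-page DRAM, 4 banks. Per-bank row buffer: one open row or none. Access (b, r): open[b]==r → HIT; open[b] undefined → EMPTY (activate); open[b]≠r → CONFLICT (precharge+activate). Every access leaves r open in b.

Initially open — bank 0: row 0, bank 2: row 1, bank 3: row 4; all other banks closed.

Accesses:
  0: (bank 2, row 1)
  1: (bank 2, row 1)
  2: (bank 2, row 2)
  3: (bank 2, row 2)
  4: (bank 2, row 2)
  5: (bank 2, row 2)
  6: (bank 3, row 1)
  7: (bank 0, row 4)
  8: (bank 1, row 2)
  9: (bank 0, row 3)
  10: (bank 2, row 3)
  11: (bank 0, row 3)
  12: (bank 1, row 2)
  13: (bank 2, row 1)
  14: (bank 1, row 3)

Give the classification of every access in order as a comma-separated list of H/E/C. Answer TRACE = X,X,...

TRACE = H,H,C,H,H,H,C,C,E,C,C,H,H,C,C

0: bank 2 row 1 — prev 1 → HIT
1: bank 2 row 1 — prev 1 → HIT
2: bank 2 row 2 — prev 1 → CONFLICT
3: bank 2 row 2 — prev 2 → HIT
4: bank 2 row 2 — prev 2 → HIT
5: bank 2 row 2 — prev 2 → HIT
6: bank 3 row 1 — prev 4 → CONFLICT
7: bank 0 row 4 — prev 0 → CONFLICT
8: bank 1 row 2 — prev None → EMPTY
9: bank 0 row 3 — prev 4 → CONFLICT
10: bank 2 row 3 — prev 2 → CONFLICT
11: bank 0 row 3 — prev 3 → HIT
12: bank 1 row 2 — prev 2 → HIT
13: bank 2 row 1 — prev 3 → CONFLICT
14: bank 1 row 3 — prev 2 → CONFLICT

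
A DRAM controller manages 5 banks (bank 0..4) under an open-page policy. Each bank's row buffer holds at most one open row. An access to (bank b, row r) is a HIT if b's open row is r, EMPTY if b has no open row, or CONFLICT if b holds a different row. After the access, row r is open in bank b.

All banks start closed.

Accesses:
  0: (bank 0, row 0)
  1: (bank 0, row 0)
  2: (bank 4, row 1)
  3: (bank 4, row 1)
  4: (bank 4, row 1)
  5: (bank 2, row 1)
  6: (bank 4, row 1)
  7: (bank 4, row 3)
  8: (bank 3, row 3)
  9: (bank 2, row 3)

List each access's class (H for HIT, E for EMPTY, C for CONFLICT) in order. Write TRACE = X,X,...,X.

TRACE = E,H,E,H,H,E,H,C,E,C

#0 (0,0) E
#1 (0,0) H  (was 0)
#2 (4,1) E
#3 (4,1) H  (was 1)
#4 (4,1) H  (was 1)
#5 (2,1) E
#6 (4,1) H  (was 1)
#7 (4,3) C  (was 1)
#8 (3,3) E
#9 (2,3) C  (was 1)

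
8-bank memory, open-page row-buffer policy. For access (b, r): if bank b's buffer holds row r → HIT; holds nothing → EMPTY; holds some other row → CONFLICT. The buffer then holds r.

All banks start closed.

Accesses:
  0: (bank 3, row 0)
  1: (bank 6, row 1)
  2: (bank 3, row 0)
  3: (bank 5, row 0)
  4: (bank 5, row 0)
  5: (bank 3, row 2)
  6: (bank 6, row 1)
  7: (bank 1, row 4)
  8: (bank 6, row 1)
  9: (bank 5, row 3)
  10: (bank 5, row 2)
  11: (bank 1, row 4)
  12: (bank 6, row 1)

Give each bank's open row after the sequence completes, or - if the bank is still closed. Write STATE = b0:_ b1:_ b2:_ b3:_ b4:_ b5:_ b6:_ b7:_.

STATE = b0:- b1:4 b2:- b3:2 b4:- b5:2 b6:1 b7:-

step 0: bank3 None->0 [EMPTY]
step 1: bank6 None->1 [EMPTY]
step 2: bank3 0->0 [HIT]
step 3: bank5 None->0 [EMPTY]
step 4: bank5 0->0 [HIT]
step 5: bank3 0->2 [CONFLICT]
step 6: bank6 1->1 [HIT]
step 7: bank1 None->4 [EMPTY]
step 8: bank6 1->1 [HIT]
step 9: bank5 0->3 [CONFLICT]
step 10: bank5 3->2 [CONFLICT]
step 11: bank1 4->4 [HIT]
step 12: bank6 1->1 [HIT]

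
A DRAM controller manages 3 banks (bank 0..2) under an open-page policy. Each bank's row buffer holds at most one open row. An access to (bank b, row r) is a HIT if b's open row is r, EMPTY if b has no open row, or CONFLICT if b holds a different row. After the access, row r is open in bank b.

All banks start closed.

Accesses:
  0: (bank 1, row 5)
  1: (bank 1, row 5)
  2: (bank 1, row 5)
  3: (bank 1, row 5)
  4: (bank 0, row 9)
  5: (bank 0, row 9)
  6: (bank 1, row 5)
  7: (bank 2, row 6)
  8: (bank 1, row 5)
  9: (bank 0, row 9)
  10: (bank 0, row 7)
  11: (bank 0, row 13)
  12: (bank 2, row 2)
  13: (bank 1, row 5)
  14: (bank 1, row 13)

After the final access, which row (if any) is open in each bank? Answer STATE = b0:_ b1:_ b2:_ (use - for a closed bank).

step 0: bank1 None->5 [EMPTY]
step 1: bank1 5->5 [HIT]
step 2: bank1 5->5 [HIT]
step 3: bank1 5->5 [HIT]
step 4: bank0 None->9 [EMPTY]
step 5: bank0 9->9 [HIT]
step 6: bank1 5->5 [HIT]
step 7: bank2 None->6 [EMPTY]
step 8: bank1 5->5 [HIT]
step 9: bank0 9->9 [HIT]
step 10: bank0 9->7 [CONFLICT]
step 11: bank0 7->13 [CONFLICT]
step 12: bank2 6->2 [CONFLICT]
step 13: bank1 5->5 [HIT]
step 14: bank1 5->13 [CONFLICT]

STATE = b0:13 b1:13 b2:2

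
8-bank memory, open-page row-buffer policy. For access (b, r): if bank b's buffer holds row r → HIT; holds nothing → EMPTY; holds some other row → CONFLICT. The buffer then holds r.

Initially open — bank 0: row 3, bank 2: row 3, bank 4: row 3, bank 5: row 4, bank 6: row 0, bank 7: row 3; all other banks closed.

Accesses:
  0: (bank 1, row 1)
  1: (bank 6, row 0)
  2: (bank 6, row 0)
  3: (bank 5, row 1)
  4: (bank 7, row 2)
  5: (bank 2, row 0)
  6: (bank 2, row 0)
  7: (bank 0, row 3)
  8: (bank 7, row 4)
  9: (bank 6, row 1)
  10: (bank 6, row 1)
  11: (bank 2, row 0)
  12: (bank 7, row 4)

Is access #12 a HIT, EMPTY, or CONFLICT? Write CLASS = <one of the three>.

CLASS = HIT

  [0] b1 r1: no row ⇒ E
  [1] b6 r0: had r0 ⇒ H
  [2] b6 r0: had r0 ⇒ H
  [3] b5 r1: had r4 ⇒ C
  [4] b7 r2: had r3 ⇒ C
  [5] b2 r0: had r3 ⇒ C
  [6] b2 r0: had r0 ⇒ H
  [7] b0 r3: had r3 ⇒ H
  [8] b7 r4: had r2 ⇒ C
  [9] b6 r1: had r0 ⇒ C
  [10] b6 r1: had r1 ⇒ H
  [11] b2 r0: had r0 ⇒ H
  [12] b7 r4: had r4 ⇒ H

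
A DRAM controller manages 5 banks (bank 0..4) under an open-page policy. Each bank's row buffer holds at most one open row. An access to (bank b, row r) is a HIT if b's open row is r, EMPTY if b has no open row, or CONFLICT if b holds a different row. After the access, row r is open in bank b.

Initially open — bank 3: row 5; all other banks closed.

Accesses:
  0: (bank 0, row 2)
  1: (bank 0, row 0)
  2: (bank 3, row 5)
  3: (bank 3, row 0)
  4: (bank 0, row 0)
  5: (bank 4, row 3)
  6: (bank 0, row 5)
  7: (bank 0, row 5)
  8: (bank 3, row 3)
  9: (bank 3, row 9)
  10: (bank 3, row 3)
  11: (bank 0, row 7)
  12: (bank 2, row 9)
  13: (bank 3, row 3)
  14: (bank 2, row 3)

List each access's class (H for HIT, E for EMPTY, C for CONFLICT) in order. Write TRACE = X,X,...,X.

TRACE = E,C,H,C,H,E,C,H,C,C,C,C,E,H,C

#0 (0,2) E
#1 (0,0) C  (was 2)
#2 (3,5) H  (was 5)
#3 (3,0) C  (was 5)
#4 (0,0) H  (was 0)
#5 (4,3) E
#6 (0,5) C  (was 0)
#7 (0,5) H  (was 5)
#8 (3,3) C  (was 0)
#9 (3,9) C  (was 3)
#10 (3,3) C  (was 9)
#11 (0,7) C  (was 5)
#12 (2,9) E
#13 (3,3) H  (was 3)
#14 (2,3) C  (was 9)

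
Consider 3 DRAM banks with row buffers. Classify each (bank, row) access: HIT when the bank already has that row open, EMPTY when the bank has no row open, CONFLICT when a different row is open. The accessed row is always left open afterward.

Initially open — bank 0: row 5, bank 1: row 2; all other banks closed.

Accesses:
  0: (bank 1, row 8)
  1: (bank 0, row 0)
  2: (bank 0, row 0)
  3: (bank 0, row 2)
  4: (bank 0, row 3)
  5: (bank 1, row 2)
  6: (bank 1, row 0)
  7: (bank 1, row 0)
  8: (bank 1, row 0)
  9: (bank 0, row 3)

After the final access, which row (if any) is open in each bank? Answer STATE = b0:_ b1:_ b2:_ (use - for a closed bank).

STATE = b0:3 b1:0 b2:-

#0 (1,8) C  (was 2)
#1 (0,0) C  (was 5)
#2 (0,0) H  (was 0)
#3 (0,2) C  (was 0)
#4 (0,3) C  (was 2)
#5 (1,2) C  (was 8)
#6 (1,0) C  (was 2)
#7 (1,0) H  (was 0)
#8 (1,0) H  (was 0)
#9 (0,3) H  (was 3)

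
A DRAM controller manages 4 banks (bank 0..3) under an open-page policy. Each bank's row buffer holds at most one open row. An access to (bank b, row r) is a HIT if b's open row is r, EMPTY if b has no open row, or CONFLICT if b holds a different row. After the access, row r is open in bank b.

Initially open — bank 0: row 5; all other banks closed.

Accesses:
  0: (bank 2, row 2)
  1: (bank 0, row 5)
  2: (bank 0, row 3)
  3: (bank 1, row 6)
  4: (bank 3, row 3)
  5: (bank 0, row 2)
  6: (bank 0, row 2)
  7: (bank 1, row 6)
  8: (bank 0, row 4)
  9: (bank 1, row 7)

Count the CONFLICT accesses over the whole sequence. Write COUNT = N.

COUNT = 4

#0 (2,2) E
#1 (0,5) H  (was 5)
#2 (0,3) C  (was 5)
#3 (1,6) E
#4 (3,3) E
#5 (0,2) C  (was 3)
#6 (0,2) H  (was 2)
#7 (1,6) H  (was 6)
#8 (0,4) C  (was 2)
#9 (1,7) C  (was 6)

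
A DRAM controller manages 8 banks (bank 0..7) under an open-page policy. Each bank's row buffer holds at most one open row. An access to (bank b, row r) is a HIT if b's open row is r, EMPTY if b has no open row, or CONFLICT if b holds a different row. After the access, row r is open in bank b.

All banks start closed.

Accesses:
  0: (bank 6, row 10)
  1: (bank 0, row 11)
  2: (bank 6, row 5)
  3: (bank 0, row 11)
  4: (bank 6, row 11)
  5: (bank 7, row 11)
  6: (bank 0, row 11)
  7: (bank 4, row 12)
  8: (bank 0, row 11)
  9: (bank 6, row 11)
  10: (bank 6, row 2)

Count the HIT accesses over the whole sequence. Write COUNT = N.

COUNT = 4

#0 (6,10) E
#1 (0,11) E
#2 (6,5) C  (was 10)
#3 (0,11) H  (was 11)
#4 (6,11) C  (was 5)
#5 (7,11) E
#6 (0,11) H  (was 11)
#7 (4,12) E
#8 (0,11) H  (was 11)
#9 (6,11) H  (was 11)
#10 (6,2) C  (was 11)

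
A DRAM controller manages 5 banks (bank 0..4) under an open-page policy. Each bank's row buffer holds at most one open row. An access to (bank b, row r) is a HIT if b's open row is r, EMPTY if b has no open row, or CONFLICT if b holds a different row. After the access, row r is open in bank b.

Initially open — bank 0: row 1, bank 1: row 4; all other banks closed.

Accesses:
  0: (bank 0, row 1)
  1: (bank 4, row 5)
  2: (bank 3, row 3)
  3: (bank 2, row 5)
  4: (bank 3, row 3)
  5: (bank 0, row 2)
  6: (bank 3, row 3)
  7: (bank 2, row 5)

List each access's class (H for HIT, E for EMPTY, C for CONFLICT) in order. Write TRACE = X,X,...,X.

0: bank 0 row 1 — prev 1 → HIT
1: bank 4 row 5 — prev None → EMPTY
2: bank 3 row 3 — prev None → EMPTY
3: bank 2 row 5 — prev None → EMPTY
4: bank 3 row 3 — prev 3 → HIT
5: bank 0 row 2 — prev 1 → CONFLICT
6: bank 3 row 3 — prev 3 → HIT
7: bank 2 row 5 — prev 5 → HIT

TRACE = H,E,E,E,H,C,H,H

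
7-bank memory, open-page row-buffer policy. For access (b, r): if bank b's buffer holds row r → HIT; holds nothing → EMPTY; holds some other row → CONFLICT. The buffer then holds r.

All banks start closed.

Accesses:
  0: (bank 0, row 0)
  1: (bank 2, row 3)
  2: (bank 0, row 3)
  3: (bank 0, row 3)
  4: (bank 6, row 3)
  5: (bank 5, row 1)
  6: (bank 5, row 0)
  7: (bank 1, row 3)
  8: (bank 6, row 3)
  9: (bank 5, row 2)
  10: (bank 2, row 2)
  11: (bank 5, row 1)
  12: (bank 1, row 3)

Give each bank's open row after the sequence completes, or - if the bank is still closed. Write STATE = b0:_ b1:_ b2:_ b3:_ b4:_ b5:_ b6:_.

#0 (0,0) E
#1 (2,3) E
#2 (0,3) C  (was 0)
#3 (0,3) H  (was 3)
#4 (6,3) E
#5 (5,1) E
#6 (5,0) C  (was 1)
#7 (1,3) E
#8 (6,3) H  (was 3)
#9 (5,2) C  (was 0)
#10 (2,2) C  (was 3)
#11 (5,1) C  (was 2)
#12 (1,3) H  (was 3)

STATE = b0:3 b1:3 b2:2 b3:- b4:- b5:1 b6:3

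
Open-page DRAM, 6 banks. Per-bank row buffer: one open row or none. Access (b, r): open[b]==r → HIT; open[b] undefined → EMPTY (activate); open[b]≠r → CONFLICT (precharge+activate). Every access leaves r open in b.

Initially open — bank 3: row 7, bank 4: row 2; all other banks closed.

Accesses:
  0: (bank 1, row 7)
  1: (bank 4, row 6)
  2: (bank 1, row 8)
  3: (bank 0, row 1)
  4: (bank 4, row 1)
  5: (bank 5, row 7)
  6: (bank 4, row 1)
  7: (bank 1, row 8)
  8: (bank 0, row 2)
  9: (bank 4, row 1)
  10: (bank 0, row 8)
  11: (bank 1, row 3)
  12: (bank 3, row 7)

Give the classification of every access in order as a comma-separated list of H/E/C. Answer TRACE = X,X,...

TRACE = E,C,C,E,C,E,H,H,C,H,C,C,H

0: bank 1 row 7 — prev None → EMPTY
1: bank 4 row 6 — prev 2 → CONFLICT
2: bank 1 row 8 — prev 7 → CONFLICT
3: bank 0 row 1 — prev None → EMPTY
4: bank 4 row 1 — prev 6 → CONFLICT
5: bank 5 row 7 — prev None → EMPTY
6: bank 4 row 1 — prev 1 → HIT
7: bank 1 row 8 — prev 8 → HIT
8: bank 0 row 2 — prev 1 → CONFLICT
9: bank 4 row 1 — prev 1 → HIT
10: bank 0 row 8 — prev 2 → CONFLICT
11: bank 1 row 3 — prev 8 → CONFLICT
12: bank 3 row 7 — prev 7 → HIT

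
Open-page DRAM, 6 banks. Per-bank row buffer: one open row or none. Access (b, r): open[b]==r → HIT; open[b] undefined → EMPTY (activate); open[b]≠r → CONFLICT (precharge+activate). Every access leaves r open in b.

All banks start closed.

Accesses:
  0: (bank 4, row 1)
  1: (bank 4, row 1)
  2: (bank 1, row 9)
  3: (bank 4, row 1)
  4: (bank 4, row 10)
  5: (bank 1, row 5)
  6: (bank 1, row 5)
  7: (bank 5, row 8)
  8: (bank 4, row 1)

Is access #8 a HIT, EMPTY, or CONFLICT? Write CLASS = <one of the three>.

#0 (4,1) E
#1 (4,1) H  (was 1)
#2 (1,9) E
#3 (4,1) H  (was 1)
#4 (4,10) C  (was 1)
#5 (1,5) C  (was 9)
#6 (1,5) H  (was 5)
#7 (5,8) E
#8 (4,1) C  (was 10)

CLASS = CONFLICT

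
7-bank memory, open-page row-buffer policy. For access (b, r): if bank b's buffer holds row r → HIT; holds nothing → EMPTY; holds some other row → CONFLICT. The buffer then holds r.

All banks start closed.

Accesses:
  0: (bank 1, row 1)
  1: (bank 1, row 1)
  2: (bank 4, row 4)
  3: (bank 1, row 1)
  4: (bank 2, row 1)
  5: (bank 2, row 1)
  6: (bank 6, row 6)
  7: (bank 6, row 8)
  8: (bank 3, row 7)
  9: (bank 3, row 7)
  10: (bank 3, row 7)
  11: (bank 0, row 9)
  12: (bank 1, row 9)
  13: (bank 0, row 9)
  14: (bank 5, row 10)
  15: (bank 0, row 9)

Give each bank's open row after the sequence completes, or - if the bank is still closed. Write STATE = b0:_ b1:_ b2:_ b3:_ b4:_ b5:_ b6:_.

  [0] b1 r1: no row ⇒ E
  [1] b1 r1: had r1 ⇒ H
  [2] b4 r4: no row ⇒ E
  [3] b1 r1: had r1 ⇒ H
  [4] b2 r1: no row ⇒ E
  [5] b2 r1: had r1 ⇒ H
  [6] b6 r6: no row ⇒ E
  [7] b6 r8: had r6 ⇒ C
  [8] b3 r7: no row ⇒ E
  [9] b3 r7: had r7 ⇒ H
  [10] b3 r7: had r7 ⇒ H
  [11] b0 r9: no row ⇒ E
  [12] b1 r9: had r1 ⇒ C
  [13] b0 r9: had r9 ⇒ H
  [14] b5 r10: no row ⇒ E
  [15] b0 r9: had r9 ⇒ H

STATE = b0:9 b1:9 b2:1 b3:7 b4:4 b5:10 b6:8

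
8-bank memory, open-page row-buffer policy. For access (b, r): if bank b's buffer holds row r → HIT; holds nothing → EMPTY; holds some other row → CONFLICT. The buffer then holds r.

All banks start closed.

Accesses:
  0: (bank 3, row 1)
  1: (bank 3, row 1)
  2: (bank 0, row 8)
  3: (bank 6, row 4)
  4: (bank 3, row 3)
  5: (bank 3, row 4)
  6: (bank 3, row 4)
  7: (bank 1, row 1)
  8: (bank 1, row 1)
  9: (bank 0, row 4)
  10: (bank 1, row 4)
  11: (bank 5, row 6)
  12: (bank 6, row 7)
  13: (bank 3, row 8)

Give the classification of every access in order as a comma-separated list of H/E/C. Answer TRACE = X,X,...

TRACE = E,H,E,E,C,C,H,E,H,C,C,E,C,C

#0 (3,1) E
#1 (3,1) H  (was 1)
#2 (0,8) E
#3 (6,4) E
#4 (3,3) C  (was 1)
#5 (3,4) C  (was 3)
#6 (3,4) H  (was 4)
#7 (1,1) E
#8 (1,1) H  (was 1)
#9 (0,4) C  (was 8)
#10 (1,4) C  (was 1)
#11 (5,6) E
#12 (6,7) C  (was 4)
#13 (3,8) C  (was 4)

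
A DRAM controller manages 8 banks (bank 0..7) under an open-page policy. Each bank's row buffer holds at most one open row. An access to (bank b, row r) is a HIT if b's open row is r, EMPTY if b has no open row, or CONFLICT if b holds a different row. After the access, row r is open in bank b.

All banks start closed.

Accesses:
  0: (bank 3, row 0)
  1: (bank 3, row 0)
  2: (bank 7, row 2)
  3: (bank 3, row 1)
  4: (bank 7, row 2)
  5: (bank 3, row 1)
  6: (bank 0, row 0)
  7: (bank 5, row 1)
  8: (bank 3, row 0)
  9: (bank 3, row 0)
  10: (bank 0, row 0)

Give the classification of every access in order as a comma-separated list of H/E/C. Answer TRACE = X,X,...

  [0] b3 r0: no row ⇒ E
  [1] b3 r0: had r0 ⇒ H
  [2] b7 r2: no row ⇒ E
  [3] b3 r1: had r0 ⇒ C
  [4] b7 r2: had r2 ⇒ H
  [5] b3 r1: had r1 ⇒ H
  [6] b0 r0: no row ⇒ E
  [7] b5 r1: no row ⇒ E
  [8] b3 r0: had r1 ⇒ C
  [9] b3 r0: had r0 ⇒ H
  [10] b0 r0: had r0 ⇒ H

TRACE = E,H,E,C,H,H,E,E,C,H,H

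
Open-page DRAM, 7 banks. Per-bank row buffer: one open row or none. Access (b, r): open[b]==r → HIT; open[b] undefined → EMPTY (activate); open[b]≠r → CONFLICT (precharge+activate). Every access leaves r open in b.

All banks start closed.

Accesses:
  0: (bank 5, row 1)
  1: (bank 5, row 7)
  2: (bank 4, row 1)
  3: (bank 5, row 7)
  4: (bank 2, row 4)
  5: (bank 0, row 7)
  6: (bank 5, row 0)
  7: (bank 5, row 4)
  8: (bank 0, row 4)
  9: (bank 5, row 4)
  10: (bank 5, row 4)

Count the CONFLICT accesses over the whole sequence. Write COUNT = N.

#0 (5,1) E
#1 (5,7) C  (was 1)
#2 (4,1) E
#3 (5,7) H  (was 7)
#4 (2,4) E
#5 (0,7) E
#6 (5,0) C  (was 7)
#7 (5,4) C  (was 0)
#8 (0,4) C  (was 7)
#9 (5,4) H  (was 4)
#10 (5,4) H  (was 4)

COUNT = 4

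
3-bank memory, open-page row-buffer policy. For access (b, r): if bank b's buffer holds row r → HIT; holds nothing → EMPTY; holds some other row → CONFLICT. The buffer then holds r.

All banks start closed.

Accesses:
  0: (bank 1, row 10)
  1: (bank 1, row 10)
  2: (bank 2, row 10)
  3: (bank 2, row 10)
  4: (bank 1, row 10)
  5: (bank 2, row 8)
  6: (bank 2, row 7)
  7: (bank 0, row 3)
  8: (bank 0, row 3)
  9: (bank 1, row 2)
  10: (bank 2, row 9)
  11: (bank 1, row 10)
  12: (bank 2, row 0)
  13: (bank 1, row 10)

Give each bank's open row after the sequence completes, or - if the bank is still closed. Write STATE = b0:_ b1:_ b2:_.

#0 (1,10) E
#1 (1,10) H  (was 10)
#2 (2,10) E
#3 (2,10) H  (was 10)
#4 (1,10) H  (was 10)
#5 (2,8) C  (was 10)
#6 (2,7) C  (was 8)
#7 (0,3) E
#8 (0,3) H  (was 3)
#9 (1,2) C  (was 10)
#10 (2,9) C  (was 7)
#11 (1,10) C  (was 2)
#12 (2,0) C  (was 9)
#13 (1,10) H  (was 10)

STATE = b0:3 b1:10 b2:0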